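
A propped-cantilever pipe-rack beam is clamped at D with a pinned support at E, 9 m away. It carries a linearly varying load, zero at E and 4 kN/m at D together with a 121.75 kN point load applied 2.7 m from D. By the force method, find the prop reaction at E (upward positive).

Choose R_E as the redundant. The primary structure is the cantilever fixed at D.
Downward deflection at the released point E due to the loads:
  triangular load, peak 4 at the fixed end: w₀L⁴/(30EI) = 874.8/EI
  point load 121.75 at a = 2.7: Pa²(3L − a)/(6EI) = 3595/EI
  δ_0 = 4469/EI
Flexibility coefficient — unit upward force at E: δ_{EE} = L³/(3EI) = 243/EI.
Compatibility at E: δ_0 − R_E·δ_{EE} = 0, so R_E = 4469/243 = 18.39 kN.

R_E = 18.39 kN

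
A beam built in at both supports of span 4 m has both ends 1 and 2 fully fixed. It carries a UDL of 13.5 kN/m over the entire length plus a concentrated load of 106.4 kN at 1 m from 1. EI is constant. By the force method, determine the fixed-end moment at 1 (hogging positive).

M_1 = 77.85 kN·m

Take the two fixed-end moments M_1, M_2 as redundants; the released structure is the simple span 12.
On the primary (simply-supported) span, the end slopes from the loading are:
  at 1: UDL 13.5: wL³/(24EI) = 36/EI
  at 2: UDL 13.5: wL³/(24EI) = 36/EI
  at 1: point load 106.4 at a = 1: Pab(L + b)/(6LEI) = 93.1/EI
  at 2: point load 106.4 at a = 1: Pab(L + a)/(6LEI) = 66.5/EI
  θ_10 = 129.1/EI,  θ_20 = 102.5/EI
Flexibility coefficients: a unit moment at one end gives L/(3EI) there and L/(6EI) at the far end, so f₁₁ = f₂₂ = 1.333/EI and f₁₂ = f₂₁ = 0.6667/EI.
Compatibility — zero rotation at each built-in end:
  1.333 M_1 + 0.6667 M_2 = 129.1
  0.6667 M_1 + 1.333 M_2 = 102.5
Solving the pair gives M_1 = 77.85 kN·m and M_2 = 37.95 kN·m (hogging).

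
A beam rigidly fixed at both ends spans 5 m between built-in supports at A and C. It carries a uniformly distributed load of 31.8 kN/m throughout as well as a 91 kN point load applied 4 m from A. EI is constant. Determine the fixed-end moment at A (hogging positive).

Release both end moments; the primary structure is a simply-supported span AC with redundants M_A and M_C.
Simple-span end rotations at A and C under the given loads:
  at A: UDL 31.8: wL³/(24EI) = 165.6/EI
  at C: UDL 31.8: wL³/(24EI) = 165.6/EI
  at A: point load 91 at a = 4: Pab(L + b)/(6LEI) = 72.8/EI
  at C: point load 91 at a = 4: Pab(L + a)/(6LEI) = 109.2/EI
  θ_A0 = 238.4/EI,  θ_C0 = 274.8/EI
Flexibility coefficients: a unit moment at one end gives L/(3EI) there and L/(6EI) at the far end, so f₁₁ = f₂₂ = 1.667/EI and f₁₂ = f₂₁ = 0.8333/EI.
Compatibility — zero rotation at each built-in end:
  1.667 M_A + 0.8333 M_C = 238.4
  0.8333 M_A + 1.667 M_C = 274.8
Solving the pair gives M_A = 80.81 kN·m and M_C = 124.5 kN·m (hogging).

M_A = 80.81 kN·m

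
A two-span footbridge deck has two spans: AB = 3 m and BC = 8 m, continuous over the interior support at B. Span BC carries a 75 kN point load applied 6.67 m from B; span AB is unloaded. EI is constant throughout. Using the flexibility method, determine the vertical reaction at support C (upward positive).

R_C = 58.12 kN

Insert a hinge at B; M_B is the redundant, and each span becomes simply supported.
Rotations at B on the released spans (each span's end-slope, ×1/EI):
  span BC: point load 75 at a = 6.67: Pab(L + b)/(6LEI) = 129.3/EI
  relative rotation θ_0 = (0 + 129.3)/EI = 129.3/EI
A unit hogging moment at B produces rotation L₁/(3EI) + L₂/(3EI) = 3.667/EI.
Slope continuity at B: θ_0 = M_B·3.667/EI, so M_B = 129.3/3.667 = 35.27 kN·m (hogging).
Span BC, ΣM about C: R_B^{BC}·8 = 99.75 + 35.27, so R_B^{BC} = 16.88 kN and R_C = 75 − 16.88 = 58.12 kN.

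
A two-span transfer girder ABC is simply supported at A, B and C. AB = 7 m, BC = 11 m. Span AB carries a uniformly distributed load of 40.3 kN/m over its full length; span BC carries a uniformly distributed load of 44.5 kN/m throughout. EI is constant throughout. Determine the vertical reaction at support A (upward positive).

R_A = 68.58 kN

Insert a hinge at B; M_B is the redundant, and each span becomes simply supported.
Rotations at B on the released spans (each span's end-slope, ×1/EI):
  span AB: UDL 40.3: wL³/(24EI) = 576/EI
  span BC: UDL 44.5: wL³/(24EI) = 2468/EI
  relative rotation θ_0 = (576 + 2468)/EI = 3044/EI
A unit hogging moment at B produces rotation L₁/(3EI) + L₂/(3EI) = 6/EI.
Compatibility: M_B·(L₁+L₂)/(3EI) = θ_0, giving M_B = 507.3 kN·m (hogging).
Span AB, ΣM about A with M_B applied at B: R_B^{AB}·7 = 987.4 + 507.3, so R_B^{AB} = 213.5 kN and R_A = 282.1 − 213.5 = 68.58 kN.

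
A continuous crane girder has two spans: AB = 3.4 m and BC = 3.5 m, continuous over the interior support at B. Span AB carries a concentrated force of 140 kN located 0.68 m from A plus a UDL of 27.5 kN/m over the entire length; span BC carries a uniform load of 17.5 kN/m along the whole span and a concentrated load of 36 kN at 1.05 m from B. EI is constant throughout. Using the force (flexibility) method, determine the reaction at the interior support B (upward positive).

R_B = 169.5 kN

Take M_B as the redundant. Released structure: two simple spans AB and BC with a hinge at B.
End slopes at the hinge B, treating each span as simply supported:
  span AB: point load 140 at a = 0.68: Pab(L + a)/(6LEI) = 51.79/EI
  span AB: UDL 27.5: wL³/(24EI) = 45.04/EI
  span BC: UDL 17.5: wL³/(24EI) = 31.26/EI
  span BC: point load 36 at a = 1.05: Pab(L + b)/(6LEI) = 26.24/EI
  relative rotation θ_0 = (96.82 + 57.5)/EI = 154.3/EI
A unit hogging moment at B produces rotation L₁/(3EI) + L₂/(3EI) = 2.3/EI.
Compatibility: M_B·(L₁+L₂)/(3EI) = θ_0, giving M_B = 67.1 kN·m (hogging).
Span AB, ΣM about A with M_B applied at B: R_B^{AB}·3.4 = 254.2 + 67.1, so R_B^{AB} = 94.48 kN and R_A = 233.5 − 94.48 = 139 kN.
Span BC, ΣM about C: R_B^{BC}·3.5 = 195.4 + 67.1, so R_B^{BC} = 75 kN and R_C = 97.25 − 75 = 22.25 kN.
R_B = 94.48 + 75 = 169.5 kN.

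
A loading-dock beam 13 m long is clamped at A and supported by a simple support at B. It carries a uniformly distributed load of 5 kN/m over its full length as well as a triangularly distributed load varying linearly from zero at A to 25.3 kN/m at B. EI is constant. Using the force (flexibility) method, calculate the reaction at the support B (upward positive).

Take the reaction at B as the redundant and release it; the primary structure is a cantilever fixed at A.
Primary-structure tip deflection at B by superposition:
  UDL 5: wL⁴/(8EI) = 17851/EI
  triangular load, peak 25.3 at the free end: 11w₀L⁴/(120EI) = 66238/EI
  δ_0 = 84088/EI
Flexibility coefficient — unit upward force at B: δ_{BB} = L³/(3EI) = 732.3/EI.
Compatibility at B: δ_0 − R_B·δ_{BB} = 0, so R_B = 84088/732.3 = 114.8 kN.

R_B = 114.8 kN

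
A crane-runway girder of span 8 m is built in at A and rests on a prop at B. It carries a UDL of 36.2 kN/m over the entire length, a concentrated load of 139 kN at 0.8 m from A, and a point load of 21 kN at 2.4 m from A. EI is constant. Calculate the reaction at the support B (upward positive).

Remove the prop at B; the released (primary) structure is a cantilever built in at A.
Downward deflection at the released point B due to the loads:
  UDL 36.2: wL⁴/(8EI) = 18534/EI
  point load 139 at a = 0.8: Pa²(3L − a)/(6EI) = 344/EI
  point load 21 at a = 2.4: Pa²(3L − a)/(6EI) = 435.5/EI
  δ_0 = 19314/EI
Flexibility coefficient — unit upward force at B: δ_{BB} = L³/(3EI) = 170.7/EI.
The prop prevents deflection at B: R_B = δ_0/δ_{BB} = 19314/170.7 = 113.2 kN.

R_B = 113.2 kN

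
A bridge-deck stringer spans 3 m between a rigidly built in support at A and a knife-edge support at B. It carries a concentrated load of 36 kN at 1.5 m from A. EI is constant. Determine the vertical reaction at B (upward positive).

R_B = 11.25 kN

Remove the prop at B; the released (primary) structure is a cantilever built in at A.
Primary-structure tip deflection at B by superposition:
  point load 36 at a = 1.5: Pa²(3L − a)/(6EI) = 101.2/EI
Flexibility coefficient — unit upward force at B: δ_{BB} = L³/(3EI) = 9/EI.
The prop prevents deflection at B: R_B = δ_0/δ_{BB} = 101.2/9 = 11.25 kN.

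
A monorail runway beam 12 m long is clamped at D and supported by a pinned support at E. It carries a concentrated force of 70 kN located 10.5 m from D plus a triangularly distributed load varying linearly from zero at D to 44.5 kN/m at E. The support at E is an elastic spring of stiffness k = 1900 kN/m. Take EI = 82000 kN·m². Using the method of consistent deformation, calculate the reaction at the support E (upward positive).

Choose R_E as the redundant. The primary structure is the cantilever fixed at D.
Deflection at E on the released cantilever, summing each load's contribution:
  point load 70 at a = 10.5: Pa²(3L − a)/(6EI) = 32799/EI
  triangular load, peak 44.5 at the free end: 11w₀L⁴/(120EI) = 84586/EI
  δ_0 = 117385/EI
Tip deflection under a unit load at E: L³/(3EI) = 576/EI.
With EI = 82000 kN·m²: δ_0 = 1.4315 m and δ_{EE} = 0.007024 m/kN.
Compatibility — the spring shortens by R_E/k under the reaction it provides: δ_0 − R_E·δ_{EE} = R_E/k. With 1/k = 0.000526 m/kN, R_E = δ_0 / (δ_{EE} + 1/k) = 1.4315 / (0.007024 + 0.000526) = 189.6 kN.

R_E = 189.6 kN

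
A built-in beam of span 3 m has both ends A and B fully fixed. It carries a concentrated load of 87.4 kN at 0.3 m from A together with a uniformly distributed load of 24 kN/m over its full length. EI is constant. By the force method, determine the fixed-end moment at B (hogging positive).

M_B = 20.36 kN·m

Release both end moments; the primary structure is a simply-supported span AB with redundants M_A and M_B.
On the primary (simply-supported) span, the end slopes from the loading are:
  at A: point load 87.4 at a = 0.3: Pab(L + b)/(6LEI) = 22.42/EI
  at B: point load 87.4 at a = 0.3: Pab(L + a)/(6LEI) = 12.98/EI
  at A: UDL 24: wL³/(24EI) = 27/EI
  at B: UDL 24: wL³/(24EI) = 27/EI
  θ_A0 = 49.42/EI,  θ_B0 = 39.98/EI
Flexibility coefficients: a unit moment at one end gives L/(3EI) there and L/(6EI) at the far end, so f₁₁ = f₂₂ = 1/EI and f₁₂ = f₂₁ = 0.5/EI.
Compatibility — zero rotation at each built-in end:
  1 M_A + 0.5 M_B = 49.42
  0.5 M_A + 1 M_B = 39.98
Solving the pair gives M_A = 39.24 kN·m and M_B = 20.36 kN·m (hogging).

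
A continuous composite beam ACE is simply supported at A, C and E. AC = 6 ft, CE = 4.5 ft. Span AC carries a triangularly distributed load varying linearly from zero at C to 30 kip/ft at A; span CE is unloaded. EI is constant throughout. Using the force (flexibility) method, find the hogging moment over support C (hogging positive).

Release continuity at C by inserting a hinge; the redundant is the internal moment M_C. The primary structure is two simply-supported spans AC and CE.
End slopes at the hinge C, treating each span as simply supported:
  span AC: triangular load, peak 30: 7w₀L³/(360EI) = 126/EI
  relative rotation θ_0 = (126 + 0)/EI = 126/EI
A unit hogging moment at C produces rotation L₁/(3EI) + L₂/(3EI) = 3.5/EI.
Compatibility: M_C·(L₁+L₂)/(3EI) = θ_0, giving M_C = 36 kip·ft (hogging).

M_C = 36 kip·ft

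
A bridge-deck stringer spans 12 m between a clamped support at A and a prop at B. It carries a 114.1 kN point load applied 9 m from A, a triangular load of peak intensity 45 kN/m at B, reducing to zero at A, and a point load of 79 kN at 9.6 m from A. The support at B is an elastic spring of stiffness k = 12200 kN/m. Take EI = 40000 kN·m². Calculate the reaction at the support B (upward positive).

Take the reaction at B as the redundant and release it; the primary structure is a cantilever fixed at A.
Downward deflection at the released point B due to the loads:
  point load 114.1 at a = 9: Pa²(3L − a)/(6EI) = 41589/EI
  triangular load, peak 45 at the free end: 11w₀L⁴/(120EI) = 85536/EI
  point load 79 at a = 9.6: Pa²(3L − a)/(6EI) = 32035/EI
  δ_0 = 159160/EI
Tip deflection under a unit load at B: L³/(3EI) = 576/EI.
With EI = 40000 kN·m²: δ_0 = 3.979 m and δ_{BB} = 0.0144 m/kN.
Compatibility — the spring shortens by R_B/k under the reaction it provides: δ_0 − R_B·δ_{BB} = R_B/k. With 1/k = 0.000082 m/kN, R_B = δ_0 / (δ_{BB} + 1/k) = 3.979 / (0.0144 + 0.000082) = 274.8 kN.

R_B = 274.8 kN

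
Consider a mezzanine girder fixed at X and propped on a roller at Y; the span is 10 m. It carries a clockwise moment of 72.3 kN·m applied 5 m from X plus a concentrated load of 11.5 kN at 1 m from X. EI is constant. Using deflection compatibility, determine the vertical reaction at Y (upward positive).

R_Y = 8.3 kN

Take the reaction at Y as the redundant and release it; the primary structure is a cantilever fixed at X.
Primary-structure tip deflection at Y by superposition:
  clockwise couple 72.3 at a = 5: M₀a(2L − a)/(2EI) = 2711/EI
  point load 11.5 at a = 1: Pa²(3L − a)/(6EI) = 55.58/EI
  δ_0 = 2767/EI
Flexibility coefficient — unit upward force at Y: δ_{YY} = L³/(3EI) = 333.3/EI.
Compatibility at Y: δ_0 − R_Y·δ_{YY} = 0, so R_Y = 2767/333.3 = 8.3 kN.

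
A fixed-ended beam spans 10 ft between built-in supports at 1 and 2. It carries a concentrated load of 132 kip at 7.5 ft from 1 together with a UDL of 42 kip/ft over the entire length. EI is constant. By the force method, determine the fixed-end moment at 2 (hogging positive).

M_2 = 535.6 kip·ft

Take the two fixed-end moments M_1, M_2 as redundants; the released structure is the simple span 12.
On the primary (simply-supported) span, the end slopes from the loading are:
  at 1: point load 132 at a = 7.5: Pab(L + b)/(6LEI) = 515.6/EI
  at 2: point load 132 at a = 7.5: Pab(L + a)/(6LEI) = 721.9/EI
  at 1: UDL 42: wL³/(24EI) = 1750/EI
  at 2: UDL 42: wL³/(24EI) = 1750/EI
  θ_10 = 2266/EI,  θ_20 = 2472/EI
Flexibility coefficients: a unit moment at one end gives L/(3EI) there and L/(6EI) at the far end, so f₁₁ = f₂₂ = 3.333/EI and f₁₂ = f₂₁ = 1.667/EI.
Compatibility — zero rotation at each built-in end:
  3.333 M_1 + 1.667 M_2 = 2266
  1.667 M_1 + 3.333 M_2 = 2472
Solving the pair gives M_1 = 411.9 kip·ft and M_2 = 535.6 kip·ft (hogging).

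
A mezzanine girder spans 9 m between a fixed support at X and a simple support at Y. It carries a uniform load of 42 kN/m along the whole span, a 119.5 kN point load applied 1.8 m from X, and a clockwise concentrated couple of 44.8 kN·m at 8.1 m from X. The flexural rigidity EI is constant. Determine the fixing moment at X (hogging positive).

Take the reaction at Y as the redundant and release it; the primary structure is a cantilever fixed at X.
Free-end deflection of the primary structure under the applied loading (downward +):
  UDL 42: wL⁴/(8EI) = 34445/EI
  point load 119.5 at a = 1.8: Pa²(3L − a)/(6EI) = 1626/EI
  clockwise couple 44.8 at a = 8.1: M₀a(2L − a)/(2EI) = 1796/EI
  δ_0 = 37868/EI
Tip deflection under a unit load at Y: L³/(3EI) = 243/EI.
Compatibility at Y: δ_0 − R_Y·δ_{YY} = 0, so R_Y = 37868/243 = 155.8 kN.
Moment equilibrium about X: M_X = Σ(load moments about X) − R_Y·L = 1961 − 155.8×9 = 558.4 kN·m.

M_X = 558.4 kN·m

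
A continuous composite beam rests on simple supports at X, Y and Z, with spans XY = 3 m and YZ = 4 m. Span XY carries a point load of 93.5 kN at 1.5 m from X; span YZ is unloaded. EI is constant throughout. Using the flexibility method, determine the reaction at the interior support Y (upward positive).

Insert a hinge at Y; M_Y is the redundant, and each span becomes simply supported.
Discontinuity in slope at Y on the released structure — sum the simple-span end rotations:
  span XY: point load 93.5 at a = 1.5: Pab(L + a)/(6LEI) = 52.59/EI
  relative rotation θ_0 = (52.59 + 0)/EI = 52.59/EI
A unit hogging moment at Y produces rotation L₁/(3EI) + L₂/(3EI) = 2.333/EI.
Compatibility: M_Y·(L₁+L₂)/(3EI) = θ_0, giving M_Y = 22.54 kN·m (hogging).
Span XY, ΣM about X with M_Y applied at Y: R_Y^{XY}·3 = 140.2 + 22.54, so R_Y^{XY} = 54.26 kN and R_X = 93.5 − 54.26 = 39.24 kN.
Span YZ, ΣM about Z: R_Y^{YZ}·4 = 0 + 22.54, so R_Y^{YZ} = 5.635 kN and R_Z = 0 − 5.635 = -5.635 kN.
R_Y = 54.26 + 5.635 = 59.9 kN.

R_Y = 59.9 kN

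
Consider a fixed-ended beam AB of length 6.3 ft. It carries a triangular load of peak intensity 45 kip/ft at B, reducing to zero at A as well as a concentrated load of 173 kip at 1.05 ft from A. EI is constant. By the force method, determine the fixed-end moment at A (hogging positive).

Take the two fixed-end moments M_A, M_B as redundants; the released structure is the simple span AB.
Simple-span end rotations at A and B under the given loads:
  at A: triangular load, peak 45: 7w₀L³/(360EI) = 218.8/EI
  at B: triangular load, peak 45: w₀L³/(45EI) = 250/EI
  at A: point load 173 at a = 1.05: Pab(L + b)/(6LEI) = 291.4/EI
  at B: point load 173 at a = 1.05: Pab(L + a)/(6LEI) = 185.4/EI
  θ_A0 = 510.2/EI,  θ_B0 = 435.5/EI
Flexibility coefficients: a unit moment at one end gives L/(3EI) there and L/(6EI) at the far end, so f₁₁ = f₂₂ = 2.1/EI and f₁₂ = f₂₁ = 1.05/EI.
Compatibility — zero rotation at each built-in end:
  2.1 M_A + 1.05 M_B = 510.2
  1.05 M_A + 2.1 M_B = 435.5
Solving the pair gives M_A = 185.7 kip·ft and M_B = 114.5 kip·ft (hogging).

M_A = 185.7 kip·ft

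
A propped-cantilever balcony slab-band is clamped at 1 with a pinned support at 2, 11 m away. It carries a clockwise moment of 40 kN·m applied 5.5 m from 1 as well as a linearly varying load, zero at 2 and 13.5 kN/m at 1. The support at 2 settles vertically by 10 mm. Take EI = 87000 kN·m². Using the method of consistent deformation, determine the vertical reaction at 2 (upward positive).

R_2 = 16.98 kN

Choose R_2 as the redundant. The primary structure is the cantilever fixed at 1.
Deflection at 2 on the released cantilever, summing each load's contribution:
  clockwise couple 40 at a = 5.5: M₀a(2L − a)/(2EI) = 1815/EI
  triangular load, peak 13.5 at the fixed end: w₀L⁴/(30EI) = 6588/EI
  δ_0 = 8403/EI
Tip deflection under a unit load at 2: L³/(3EI) = 443.7/EI.
With EI = 87000 kN·m²: δ_0 = 0.096591 m and δ_{22} = 0.0051 m/kN.
Compatibility — the beam at 2 must follow the support down by 0.01 m: δ_0 − R_2·δ_{22} = 0.01, so R_2 = (0.096591 − 0.01)/0.0051 = 16.98 kN.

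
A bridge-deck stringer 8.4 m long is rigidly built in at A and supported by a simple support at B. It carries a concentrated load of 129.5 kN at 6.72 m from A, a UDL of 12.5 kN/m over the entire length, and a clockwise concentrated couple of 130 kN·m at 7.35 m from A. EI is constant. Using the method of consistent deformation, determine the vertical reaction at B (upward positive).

R_B = 153.4 kN

Choose R_B as the redundant. The primary structure is the cantilever fixed at A.
Deflection at B on the released cantilever, summing each load's contribution:
  point load 129.5 at a = 6.72: Pa²(3L − a)/(6EI) = 18012/EI
  UDL 12.5: wL⁴/(8EI) = 7779/EI
  clockwise couple 130 at a = 7.35: M₀a(2L − a)/(2EI) = 4515/EI
  δ_0 = 30306/EI
Tip deflection under a unit load at B: L³/(3EI) = 197.6/EI.
Compatibility at B: δ_0 − R_B·δ_{BB} = 0, so R_B = 30306/197.6 = 153.4 kN.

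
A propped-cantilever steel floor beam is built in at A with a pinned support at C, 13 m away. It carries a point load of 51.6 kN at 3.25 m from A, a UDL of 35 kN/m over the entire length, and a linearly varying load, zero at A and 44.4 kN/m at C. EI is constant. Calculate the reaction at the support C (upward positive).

Remove the prop at C; the released (primary) structure is a cantilever built in at A.
Downward deflection at the released point C due to the loads:
  point load 51.6 at a = 3.25: Pa²(3L − a)/(6EI) = 3247/EI
  UDL 35: wL⁴/(8EI) = 124954/EI
  triangular load, peak 44.4 at the free end: 11w₀L⁴/(120EI) = 116243/EI
  δ_0 = 244445/EI
Flexibility coefficient — unit upward force at C: δ_{CC} = L³/(3EI) = 732.3/EI.
Compatibility at C: δ_0 − R_C·δ_{CC} = 0, so R_C = 244445/732.3 = 333.8 kN.

R_C = 333.8 kN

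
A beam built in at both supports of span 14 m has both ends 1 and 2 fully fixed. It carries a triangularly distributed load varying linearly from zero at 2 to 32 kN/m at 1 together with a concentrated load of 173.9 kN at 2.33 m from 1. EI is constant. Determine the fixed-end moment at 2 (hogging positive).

Release both end moments; the primary structure is a simply-supported span 12 with redundants M_1 and M_2.
End rotations of the released simple span under the applied load (×1/EI):
  at 1: triangular load, peak 32: w₀L³/(45EI) = 1951/EI
  at 2: triangular load, peak 32: 7w₀L³/(360EI) = 1707/EI
  at 1: point load 173.9 at a = 2.33: Pab(L + b)/(6LEI) = 1445/EI
  at 2: point load 173.9 at a = 2.33: Pab(L + a)/(6LEI) = 919.2/EI
  θ_10 = 3396/EI,  θ_20 = 2627/EI
Flexibility coefficients: a unit moment at one end gives L/(3EI) there and L/(6EI) at the far end, so f₁₁ = f₂₂ = 4.667/EI and f₁₂ = f₂₁ = 2.333/EI.
Compatibility — zero rotation at each built-in end:
  4.667 M_1 + 2.333 M_2 = 3396
  2.333 M_1 + 4.667 M_2 = 2627
Solving the pair gives M_1 = 595.1 kN·m and M_2 = 265.3 kN·m (hogging).

M_2 = 265.3 kN·m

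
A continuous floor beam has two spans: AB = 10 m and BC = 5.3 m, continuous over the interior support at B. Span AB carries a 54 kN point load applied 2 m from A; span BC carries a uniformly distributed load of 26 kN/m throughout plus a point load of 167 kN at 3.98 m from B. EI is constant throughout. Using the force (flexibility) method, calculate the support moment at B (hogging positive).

M_B = 101.3 kN·m

Take M_B as the redundant. Released structure: two simple spans AB and BC with a hinge at B.
End slopes at the hinge B, treating each span as simply supported:
  span AB: point load 54 at a = 2: Pab(L + a)/(6LEI) = 172.8/EI
  span BC: UDL 26: wL³/(24EI) = 161.3/EI
  span BC: point load 167 at a = 3.98: Pab(L + b)/(6LEI) = 182.6/EI
  relative rotation θ_0 = (172.8 + 343.9)/EI = 516.7/EI
A unit hogging moment at B produces rotation L₁/(3EI) + L₂/(3EI) = 5.1/EI.
Slope continuity at B: θ_0 = M_B·5.1/EI, so M_B = 516.7/5.1 = 101.3 kN·m (hogging).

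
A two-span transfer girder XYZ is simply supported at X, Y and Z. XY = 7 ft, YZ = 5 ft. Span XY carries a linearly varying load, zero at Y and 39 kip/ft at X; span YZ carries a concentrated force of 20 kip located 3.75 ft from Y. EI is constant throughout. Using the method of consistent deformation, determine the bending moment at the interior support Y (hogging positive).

M_Y = 69.91 kip·ft

Take M_Y as the redundant. Released structure: two simple spans XY and YZ with a hinge at Y.
Discontinuity in slope at Y on the released structure — sum the simple-span end rotations:
  span XY: triangular load, peak 39: 7w₀L³/(360EI) = 260.1/EI
  span YZ: point load 20 at a = 3.75: Pab(L + b)/(6LEI) = 19.53/EI
  relative rotation θ_0 = (260.1 + 19.53)/EI = 279.6/EI
A unit hogging moment at Y produces rotation L₁/(3EI) + L₂/(3EI) = 4/EI.
Slope continuity at Y: θ_0 = M_Y·4/EI, so M_Y = 279.6/4 = 69.91 kip·ft (hogging).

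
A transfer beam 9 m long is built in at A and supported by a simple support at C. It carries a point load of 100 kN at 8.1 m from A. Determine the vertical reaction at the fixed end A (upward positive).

Remove the prop at C; the released (primary) structure is a cantilever built in at A.
Free-end deflection of the primary structure under the applied loading (downward +):
  point load 100 at a = 8.1: Pa²(3L − a)/(6EI) = 20667/EI
Flexibility coefficient — unit upward force at C: δ_{CC} = L³/(3EI) = 243/EI.
The prop prevents deflection at C: R_C = δ_0/δ_{CC} = 20667/243 = 85.05 kN.
Vertical equilibrium: R_A = ΣP − R_C = 100 − 85.05 = 14.95 kN.

R_A = 14.95 kN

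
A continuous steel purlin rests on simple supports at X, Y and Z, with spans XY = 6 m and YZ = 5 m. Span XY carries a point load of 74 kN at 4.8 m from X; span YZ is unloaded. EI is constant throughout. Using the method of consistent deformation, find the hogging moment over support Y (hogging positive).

Take M_Y as the redundant. Released structure: two simple spans XY and YZ with a hinge at Y.
Discontinuity in slope at Y on the released structure — sum the simple-span end rotations:
  span XY: point load 74 at a = 4.8: Pab(L + a)/(6LEI) = 127.9/EI
  relative rotation θ_0 = (127.9 + 0)/EI = 127.9/EI
A unit hogging moment at Y produces rotation L₁/(3EI) + L₂/(3EI) = 3.667/EI.
Compatibility: M_Y·(L₁+L₂)/(3EI) = θ_0, giving M_Y = 34.87 kN·m (hogging).

M_Y = 34.87 kN·m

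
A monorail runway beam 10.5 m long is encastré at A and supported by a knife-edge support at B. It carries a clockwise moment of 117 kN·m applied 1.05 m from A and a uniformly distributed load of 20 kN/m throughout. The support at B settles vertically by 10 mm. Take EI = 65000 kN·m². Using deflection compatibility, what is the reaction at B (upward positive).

R_B = 80.24 kN

Remove the prop at B; the released (primary) structure is a cantilever built in at A.
Free-end deflection of the primary structure under the applied loading (downward +):
  clockwise couple 117 at a = 1.05: M₀a(2L − a)/(2EI) = 1225/EI
  UDL 20: wL⁴/(8EI) = 30388/EI
  δ_0 = 31613/EI
Tip deflection under a unit load at B: L³/(3EI) = 385.9/EI.
With EI = 65000 kN·m²: δ_0 = 0.48636 m and δ_{BB} = 0.005937 m/kN.
Compatibility — the beam at B must follow the support down by 0.01 m: δ_0 − R_B·δ_{BB} = 0.01, so R_B = (0.48636 − 0.01)/0.005937 = 80.24 kN.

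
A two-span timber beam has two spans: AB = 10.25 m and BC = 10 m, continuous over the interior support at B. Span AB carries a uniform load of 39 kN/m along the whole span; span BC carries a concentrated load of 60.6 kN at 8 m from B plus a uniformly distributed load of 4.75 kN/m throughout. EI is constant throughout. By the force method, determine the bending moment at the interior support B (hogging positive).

M_B = 317.3 kN·m

Release continuity at B by inserting a hinge; the redundant is the internal moment M_B. The primary structure is two simply-supported spans AB and BC.
Rotations at B on the released spans (each span's end-slope, ×1/EI):
  span AB: UDL 39: wL³/(24EI) = 1750/EI
  span BC: point load 60.6 at a = 8: Pab(L + b)/(6LEI) = 193.9/EI
  span BC: UDL 4.75: wL³/(24EI) = 197.9/EI
  relative rotation θ_0 = (1750 + 391.8)/EI = 2142/EI
A unit hogging moment at B produces rotation L₁/(3EI) + L₂/(3EI) = 6.75/EI.
Slope continuity at B: θ_0 = M_B·6.75/EI, so M_B = 2142/6.75 = 317.3 kN·m (hogging).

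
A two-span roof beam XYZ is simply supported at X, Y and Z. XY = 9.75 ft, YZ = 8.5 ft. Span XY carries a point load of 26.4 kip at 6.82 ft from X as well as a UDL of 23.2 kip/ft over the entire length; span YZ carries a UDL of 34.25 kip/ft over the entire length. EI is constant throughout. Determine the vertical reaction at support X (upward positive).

Release continuity at Y by inserting a hinge; the redundant is the internal moment M_Y. The primary structure is two simply-supported spans XY and YZ.
Rotations at Y on the released spans (each span's end-slope, ×1/EI):
  span XY: point load 26.4 at a = 6.82: Pab(L + a)/(6LEI) = 149.4/EI
  span XY: UDL 23.2: wL³/(24EI) = 896/EI
  span YZ: UDL 34.25: wL³/(24EI) = 876.4/EI
  relative rotation θ_0 = (1045 + 876.4)/EI = 1922/EI
A unit hogging moment at Y produces rotation L₁/(3EI) + L₂/(3EI) = 6.083/EI.
Compatibility: M_Y·(L₁+L₂)/(3EI) = θ_0, giving M_Y = 315.9 kip·ft (hogging).
Span XY, ΣM about X with M_Y applied at Y: R_Y^{XY}·9.75 = 1283 + 315.9, so R_Y^{XY} = 164 kip and R_X = 252.6 − 164 = 88.63 kip.

R_X = 88.63 kip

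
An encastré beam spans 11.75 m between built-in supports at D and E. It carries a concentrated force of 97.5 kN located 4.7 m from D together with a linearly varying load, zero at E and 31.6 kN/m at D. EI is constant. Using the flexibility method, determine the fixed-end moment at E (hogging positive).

M_E = 255.4 kN·m

Release both end moments; the primary structure is a simply-supported span DE with redundants M_D and M_E.
Simple-span end rotations at D and E under the given loads:
  at D: point load 97.5 at a = 4.7: Pab(L + b)/(6LEI) = 861.5/EI
  at E: point load 97.5 at a = 4.7: Pab(L + a)/(6LEI) = 753.8/EI
  at D: triangular load, peak 31.6: w₀L³/(45EI) = 1139/EI
  at E: triangular load, peak 31.6: 7w₀L³/(360EI) = 996.8/EI
  θ_D0 = 2001/EI,  θ_E0 = 1751/EI
Flexibility coefficients: a unit moment at one end gives L/(3EI) there and L/(6EI) at the far end, so f₁₁ = f₂₂ = 3.917/EI and f₁₂ = f₂₁ = 1.958/EI.
Compatibility — zero rotation at each built-in end:
  3.917 M_D + 1.958 M_E = 2001
  1.958 M_D + 3.917 M_E = 1751
Solving the pair gives M_D = 383.1 kN·m and M_E = 255.4 kN·m (hogging).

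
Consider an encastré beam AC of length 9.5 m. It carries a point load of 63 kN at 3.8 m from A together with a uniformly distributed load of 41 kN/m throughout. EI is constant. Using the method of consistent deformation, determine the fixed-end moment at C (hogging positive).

Take the two fixed-end moments M_A, M_C as redundants; the released structure is the simple span AC.
On the primary (simply-supported) span, the end slopes from the loading are:
  at A: point load 63 at a = 3.8: Pab(L + b)/(6LEI) = 363.9/EI
  at C: point load 63 at a = 3.8: Pab(L + a)/(6LEI) = 318.4/EI
  at A: UDL 41: wL³/(24EI) = 1465/EI
  at C: UDL 41: wL³/(24EI) = 1465/EI
  θ_A0 = 1829/EI,  θ_C0 = 1783/EI
Flexibility coefficients: a unit moment at one end gives L/(3EI) there and L/(6EI) at the far end, so f₁₁ = f₂₂ = 3.167/EI and f₁₂ = f₂₁ = 1.583/EI.
Compatibility — zero rotation at each built-in end:
  3.167 M_A + 1.583 M_C = 1829
  1.583 M_A + 3.167 M_C = 1783
Solving the pair gives M_A = 394.5 kN·m and M_C = 365.8 kN·m (hogging).

M_C = 365.8 kN·m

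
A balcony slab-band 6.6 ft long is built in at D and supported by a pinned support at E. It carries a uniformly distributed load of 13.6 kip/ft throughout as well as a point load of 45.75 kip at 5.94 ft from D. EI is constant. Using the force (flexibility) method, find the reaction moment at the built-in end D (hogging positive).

M_D = 89 kip·ft

Remove the prop at E; the released (primary) structure is a cantilever built in at D.
Primary-structure tip deflection at E by superposition:
  UDL 13.6: wL⁴/(8EI) = 3226/EI
  point load 45.75 at a = 5.94: Pa²(3L − a)/(6EI) = 3729/EI
  δ_0 = 6955/EI
Tip deflection under a unit load at E: L³/(3EI) = 95.83/EI.
Compatibility at E: δ_0 − R_E·δ_{EE} = 0, so R_E = 6955/95.83 = 72.57 kip.
Moment equilibrium about D: M_D = Σ(load moments about D) − R_E·L = 568 − 72.57×6.6 = 89 kip·ft.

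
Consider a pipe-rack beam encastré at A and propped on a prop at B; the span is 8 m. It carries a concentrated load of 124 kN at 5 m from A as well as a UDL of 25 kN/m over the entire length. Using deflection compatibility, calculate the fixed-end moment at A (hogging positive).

M_A = 359.8 kN·m

Remove the prop at B; the released (primary) structure is a cantilever built in at A.
Primary-structure tip deflection at B by superposition:
  point load 124 at a = 5: Pa²(3L − a)/(6EI) = 9817/EI
  UDL 25: wL⁴/(8EI) = 12800/EI
  δ_0 = 22617/EI
Flexibility coefficient — unit upward force at B: δ_{BB} = L³/(3EI) = 170.7/EI.
The prop prevents deflection at B: R_B = δ_0/δ_{BB} = 22617/170.7 = 132.5 kN.
Moment equilibrium about A: M_A = Σ(load moments about A) − R_B·L = 1420 − 132.5×8 = 359.8 kN·m.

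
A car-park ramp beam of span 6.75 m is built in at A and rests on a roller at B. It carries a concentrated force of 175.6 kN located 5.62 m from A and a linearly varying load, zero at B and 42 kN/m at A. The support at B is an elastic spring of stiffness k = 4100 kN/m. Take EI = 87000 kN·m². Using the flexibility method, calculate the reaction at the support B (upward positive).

Remove the prop at B; the released (primary) structure is a cantilever built in at A.
Downward deflection at the released point B due to the loads:
  point load 175.6 at a = 5.62: Pa²(3L − a)/(6EI) = 13524/EI
  triangular load, peak 42 at the fixed end: w₀L⁴/(30EI) = 2906/EI
  δ_0 = 16430/EI
Tip deflection under a unit load at B: L³/(3EI) = 102.5/EI.
With EI = 87000 kN·m²: δ_0 = 0.18885 m and δ_{BB} = 0.001178 m/kN.
Compatibility — the spring shortens by R_B/k under the reaction it provides: δ_0 − R_B·δ_{BB} = R_B/k. With 1/k = 0.000244 m/kN, R_B = δ_0 / (δ_{BB} + 1/k) = 0.18885 / (0.001178 + 0.000244) = 132.8 kN.

R_B = 132.8 kN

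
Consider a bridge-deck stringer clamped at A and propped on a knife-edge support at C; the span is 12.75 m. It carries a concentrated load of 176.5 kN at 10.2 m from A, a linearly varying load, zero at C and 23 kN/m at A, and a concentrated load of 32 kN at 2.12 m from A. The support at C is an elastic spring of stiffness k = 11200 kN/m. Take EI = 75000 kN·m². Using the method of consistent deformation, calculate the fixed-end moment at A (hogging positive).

Take the reaction at C as the redundant and release it; the primary structure is a cantilever fixed at A.
Downward deflection at the released point C due to the loads:
  point load 176.5 at a = 10.2: Pa²(3L − a)/(6EI) = 85847/EI
  triangular load, peak 23 at the fixed end: w₀L⁴/(30EI) = 20260/EI
  point load 32 at a = 2.12: Pa²(3L − a)/(6EI) = 866/EI
  δ_0 = 106974/EI
Tip deflection under a unit load at C: L³/(3EI) = 690.9/EI.
With EI = 75000 kN·m²: δ_0 = 1.4263 m and δ_{CC} = 0.009212 m/kN.
Compatibility — the spring shortens by R_C/k under the reaction it provides: δ_0 − R_C·δ_{CC} = R_C/k. With 1/k = 0.000089 m/kN, R_C = δ_0 / (δ_{CC} + 1/k) = 1.4263 / (0.009212 + 0.000089) = 153.3 kN.
Moment equilibrium about A: M_A = Σ(load moments about A) − R_C·L = 2491 − 153.3×12.75 = 536.1 kN·m.

M_A = 536.1 kN·m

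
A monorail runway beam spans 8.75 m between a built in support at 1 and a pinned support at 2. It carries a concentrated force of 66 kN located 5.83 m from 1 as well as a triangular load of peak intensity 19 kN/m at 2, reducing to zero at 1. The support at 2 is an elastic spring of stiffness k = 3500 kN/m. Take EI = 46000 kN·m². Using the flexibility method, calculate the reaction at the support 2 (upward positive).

Choose R_2 as the redundant. The primary structure is the cantilever fixed at 1.
Downward deflection at the released point 2 due to the loads:
  point load 66 at a = 5.83: Pa²(3L − a)/(6EI) = 7635/EI
  triangular load, peak 19 at the free end: 11w₀L⁴/(120EI) = 10209/EI
  δ_0 = 17844/EI
Tip deflection under a unit load at 2: L³/(3EI) = 223.3/EI.
With EI = 46000 kN·m²: δ_0 = 0.38791 m and δ_{22} = 0.004855 m/kN.
Compatibility — the spring shortens by R_2/k under the reaction it provides: δ_0 − R_2·δ_{22} = R_2/k. With 1/k = 0.000286 m/kN, R_2 = δ_0 / (δ_{22} + 1/k) = 0.38791 / (0.004855 + 0.000286) = 75.47 kN.

R_2 = 75.47 kN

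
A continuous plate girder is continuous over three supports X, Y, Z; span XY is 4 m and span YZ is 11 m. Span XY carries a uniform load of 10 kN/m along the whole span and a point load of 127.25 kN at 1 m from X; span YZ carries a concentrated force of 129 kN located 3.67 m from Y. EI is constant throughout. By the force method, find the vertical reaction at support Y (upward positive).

Take M_Y as the redundant. Released structure: two simple spans XY and YZ with a hinge at Y.
Discontinuity in slope at Y on the released structure — sum the simple-span end rotations:
  span XY: UDL 10: wL³/(24EI) = 26.67/EI
  span XY: point load 127.25 at a = 1: Pab(L + a)/(6LEI) = 79.53/EI
  span YZ: point load 129 at a = 3.67: Pab(L + b)/(6LEI) = 963.8/EI
  relative rotation θ_0 = (106.2 + 963.8)/EI = 1070/EI
A unit hogging moment at Y produces rotation L₁/(3EI) + L₂/(3EI) = 5/EI.
Slope continuity at Y: θ_0 = M_Y·5/EI, so M_Y = 1070/5 = 214 kN·m (hogging).
Span XY, ΣM about X with M_Y applied at Y: R_Y^{XY}·4 = 207.2 + 214, so R_Y^{XY} = 105.3 kN and R_X = 167.2 − 105.3 = 61.94 kN.
Span YZ, ΣM about Z: R_Y^{YZ}·11 = 945.6 + 214, so R_Y^{YZ} = 105.4 kN and R_Z = 129 − 105.4 = 23.58 kN.
R_Y = 105.3 + 105.4 = 210.7 kN.

R_Y = 210.7 kN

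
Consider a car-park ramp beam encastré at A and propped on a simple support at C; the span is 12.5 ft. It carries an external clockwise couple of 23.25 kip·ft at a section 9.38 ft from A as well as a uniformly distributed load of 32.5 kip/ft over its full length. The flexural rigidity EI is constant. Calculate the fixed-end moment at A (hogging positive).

Release the roller at C. Primary structure: cantilever fixed at A.
Free-end deflection of the primary structure under the applied loading (downward +):
  clockwise couple 23.25 at a = 9.38: M₀a(2L − a)/(2EI) = 1703/EI
  UDL 32.5: wL⁴/(8EI) = 99182/EI
  δ_0 = 100885/EI
Tip deflection under a unit load at C: L³/(3EI) = 651/EI.
Compatibility at C: δ_0 − R_C·δ_{CC} = 0, so R_C = 100885/651 = 155 kip.
Moment equilibrium about A: M_A = Σ(load moments about A) − R_C·L = 2562 − 155×12.5 = 625.3 kip·ft.

M_A = 625.3 kip·ft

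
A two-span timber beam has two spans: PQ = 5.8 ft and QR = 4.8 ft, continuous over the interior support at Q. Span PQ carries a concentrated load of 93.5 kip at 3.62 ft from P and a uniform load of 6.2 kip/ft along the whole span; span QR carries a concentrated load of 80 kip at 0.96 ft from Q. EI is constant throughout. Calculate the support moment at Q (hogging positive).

Take M_Q as the redundant. Released structure: two simple spans PQ and QR with a hinge at Q.
Rotations at Q on the released spans (each span's end-slope, ×1/EI):
  span PQ: point load 93.5 at a = 3.62: Pab(L + a)/(6LEI) = 199.7/EI
  span PQ: UDL 6.2: wL³/(24EI) = 50.4/EI
  span QR: point load 80 at a = 0.96: Pab(L + b)/(6LEI) = 88.47/EI
  relative rotation θ_0 = (250.1 + 88.47)/EI = 338.6/EI
A unit hogging moment at Q produces rotation L₁/(3EI) + L₂/(3EI) = 3.533/EI.
Slope continuity at Q: θ_0 = M_Q·3.533/EI, so M_Q = 338.6/3.533 = 95.83 kip·ft (hogging).

M_Q = 95.83 kip·ft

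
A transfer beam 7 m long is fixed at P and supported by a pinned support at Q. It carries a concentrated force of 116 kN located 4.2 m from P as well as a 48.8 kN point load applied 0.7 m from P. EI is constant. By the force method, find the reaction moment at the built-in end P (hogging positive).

Remove the prop at Q; the released (primary) structure is a cantilever built in at P.
Deflection at Q on the released cantilever, summing each load's contribution:
  point load 116 at a = 4.2: Pa²(3L − a)/(6EI) = 5729/EI
  point load 48.8 at a = 0.7: Pa²(3L − a)/(6EI) = 80.9/EI
  δ_0 = 5810/EI
Flexibility coefficient — unit upward force at Q: δ_{QQ} = L³/(3EI) = 114.3/EI.
The prop prevents deflection at Q: R_Q = δ_0/δ_{QQ} = 5810/114.3 = 50.82 kN.
Moment equilibrium about P: M_P = Σ(load moments about P) − R_Q·L = 521.4 − 50.82×7 = 165.6 kN·m.

M_P = 165.6 kN·m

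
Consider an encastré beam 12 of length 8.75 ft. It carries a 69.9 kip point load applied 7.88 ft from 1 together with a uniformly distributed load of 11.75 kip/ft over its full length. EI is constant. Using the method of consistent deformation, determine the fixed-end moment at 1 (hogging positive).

M_1 = 80.41 kip·ft

Take the two fixed-end moments M_1, M_2 as redundants; the released structure is the simple span 12.
Simple-span end rotations at 1 and 2 under the given loads:
  at 1: point load 69.9 at a = 7.88: Pab(L + b)/(6LEI) = 87.81/EI
  at 2: point load 69.9 at a = 7.88: Pab(L + a)/(6LEI) = 151.8/EI
  at 1: UDL 11.75: wL³/(24EI) = 328/EI
  at 2: UDL 11.75: wL³/(24EI) = 328/EI
  θ_10 = 415.8/EI,  θ_20 = 479.8/EI
Flexibility coefficients: a unit moment at one end gives L/(3EI) there and L/(6EI) at the far end, so f₁₁ = f₂₂ = 2.917/EI and f₁₂ = f₂₁ = 1.458/EI.
Compatibility — zero rotation at each built-in end:
  2.917 M_1 + 1.458 M_2 = 415.8
  1.458 M_1 + 2.917 M_2 = 479.8
Solving the pair gives M_1 = 80.41 kip·ft and M_2 = 124.3 kip·ft (hogging).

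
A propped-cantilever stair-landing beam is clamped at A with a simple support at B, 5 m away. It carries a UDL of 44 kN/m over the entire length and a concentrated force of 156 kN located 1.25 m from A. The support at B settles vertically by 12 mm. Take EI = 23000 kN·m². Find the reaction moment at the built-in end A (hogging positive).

M_A = 298.6 kN·m

Take the reaction at B as the redundant and release it; the primary structure is a cantilever fixed at A.
Downward deflection at the released point B due to the loads:
  UDL 44: wL⁴/(8EI) = 3438/EI
  point load 156 at a = 1.25: Pa²(3L − a)/(6EI) = 558.6/EI
  δ_0 = 3996/EI
Flexibility coefficient — unit upward force at B: δ_{BB} = L³/(3EI) = 41.67/EI.
With EI = 23000 kN·m²: δ_0 = 0.17374 m and δ_{BB} = 0.001812 m/kN.
Compatibility — the beam at B must follow the support down by 0.012 m: δ_0 − R_B·δ_{BB} = 0.012, so R_B = (0.17374 − 0.012)/0.001812 = 89.28 kN.
Moment equilibrium about A: M_A = Σ(load moments about A) − R_B·L = 745 − 89.28×5 = 298.6 kN·m.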